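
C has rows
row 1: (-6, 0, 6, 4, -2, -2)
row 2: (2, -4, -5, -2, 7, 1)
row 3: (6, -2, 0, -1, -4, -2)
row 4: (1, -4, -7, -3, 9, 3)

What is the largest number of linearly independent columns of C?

4

Row reduce to echelon form.
R2 ← R2 + (1/3)·R1: [0, -4, -3, -2/3, 19/3, 1/3]
R3 ← R3 + R1: [0, -2, 6, 3, -6, -4]
R4 ← R4 + (1/6)·R1: [0, -4, -6, -7/3, 26/3, 8/3]
R3 ← R3 − (1/2)·R2: [0, 0, 15/2, 10/3, -55/6, -25/6]
R4 ← R4 − R2: [0, 0, -3, -5/3, 7/3, 7/3]
R4 ← R4 + (2/5)·R3: [0, 0, 0, -1/3, -4/3, 2/3]
Echelon form has 4 nonzero rows, so rank(C) = 4.
The rank gives the maximum number of linearly independent columns: 4.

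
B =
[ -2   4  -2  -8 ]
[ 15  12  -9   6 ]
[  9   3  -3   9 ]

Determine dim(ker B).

Row reduce to echelon form.
R2 ← R2 + (15/2)·R1: [0, 42, -24, -54]
R3 ← R3 + (9/2)·R1: [0, 21, -12, -27]
R3 ← R3 − (1/2)·R2: [0, 0, 0, 0]
2 nonzero rows, so rank(B) = 2.
B has 4 columns; by rank–nullity, nullity = 4 − 2 = 2.

2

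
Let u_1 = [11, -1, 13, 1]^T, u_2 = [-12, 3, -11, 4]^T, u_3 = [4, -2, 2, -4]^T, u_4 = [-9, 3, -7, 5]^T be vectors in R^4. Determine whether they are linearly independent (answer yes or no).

no

Form the matrix with these vectors as rows and row reduce.
R2 ← R2 + (12/11)·R1: [0, 21/11, 35/11, 56/11]
R3 ← R3 − (4/11)·R1: [0, -18/11, -30/11, -48/11]
R4 ← R4 + (9/11)·R1: [0, 24/11, 40/11, 64/11]
R3 ← R3 + (6/7)·R2: [0, 0, 0, 0]
R4 ← R4 − (8/7)·R2: [0, 0, 0, 0]
2 nonzero rows, so the 4 vectors span a space of dimension 2.
Since 2 < 4, the vectors are linearly dependent.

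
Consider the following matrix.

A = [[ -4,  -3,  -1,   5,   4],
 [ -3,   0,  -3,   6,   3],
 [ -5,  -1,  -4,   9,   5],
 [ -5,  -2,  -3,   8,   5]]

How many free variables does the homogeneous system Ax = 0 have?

Row reduce to echelon form.
R2 ← R2 − (3/4)·R1: [0, 9/4, -9/4, 9/4, 0]
R3 ← R3 − (5/4)·R1: [0, 11/4, -11/4, 11/4, 0]
R4 ← R4 − (5/4)·R1: [0, 7/4, -7/4, 7/4, 0]
R3 ← R3 − (11/9)·R2: [0, 0, 0, 0, 0]
R4 ← R4 − (7/9)·R2: [0, 0, 0, 0, 0]
2 nonzero rows, so rank(A) = 2.
A has 5 columns; by rank–nullity, nullity = 5 − 2 = 3.

3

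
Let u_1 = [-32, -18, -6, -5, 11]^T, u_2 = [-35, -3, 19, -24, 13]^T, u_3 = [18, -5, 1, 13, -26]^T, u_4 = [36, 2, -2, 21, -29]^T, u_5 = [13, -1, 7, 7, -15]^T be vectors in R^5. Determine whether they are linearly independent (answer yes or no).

Form the matrix with these vectors as rows and row reduce.
R2 ← R2 − (35/32)·R1: [0, 267/16, 409/16, -593/32, 31/32]
R3 ← R3 + (9/16)·R1: [0, -121/8, -19/8, 163/16, -317/16]
R4 ← R4 + (9/8)·R1: [0, -73/4, -35/4, 123/8, -133/8]
R5 ← R5 + (13/32)·R1: [0, -133/16, 73/16, 159/32, -337/32]
R3 ← R3 + (242/267)·R2: [0, 0, 5552/267, -3529/534, -10111/534]
R4 ← R4 + (292/267)·R2: [0, 0, 5128/267, -1306/267, -4156/267]
R5 ← R5 + (133/267)·R2: [0, 0, 4618/267, -1138/267, -2683/267]
R4 ← R4 − (641/694)·R3: [0, 0, 0, 1683/1388, 2669/1388]
R5 ← R5 − (2309/2776)·R3: [0, 0, 0, 6855/5552, 31649/5552]
R5 ← R5 − (2285/2244)·R4: [0, 0, 0, 0, 247/66]
5 nonzero rows, so the 5 vectors span a space of dimension 5.
Since 5 = 5, the vectors are linearly independent.

yes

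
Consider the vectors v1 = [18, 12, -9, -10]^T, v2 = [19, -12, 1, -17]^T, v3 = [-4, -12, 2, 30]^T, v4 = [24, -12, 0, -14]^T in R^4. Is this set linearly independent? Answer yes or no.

Form the matrix with these vectors as rows and row reduce.
R2 ← R2 − (19/18)·R1: [0, -74/3, 21/2, -58/9]
R3 ← R3 + (2/9)·R1: [0, -28/3, 0, 250/9]
R4 ← R4 − (4/3)·R1: [0, -28, 12, -2/3]
R3 ← R3 − (14/37)·R2: [0, 0, -147/37, 1118/37]
R4 ← R4 − (42/37)·R2: [0, 0, 3/37, 246/37]
R4 ← R4 + (1/49)·R3: [0, 0, 0, 356/49]
4 nonzero rows, so the 4 vectors span a space of dimension 4.
Since 4 = 4, the vectors are linearly independent.

yes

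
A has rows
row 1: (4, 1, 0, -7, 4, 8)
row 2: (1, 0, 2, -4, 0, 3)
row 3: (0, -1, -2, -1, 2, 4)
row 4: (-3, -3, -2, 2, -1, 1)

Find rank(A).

Row reduce to echelon form.
R2 ← R2 − (1/4)·R1: [0, -1/4, 2, -9/4, -1, 1]
R4 ← R4 + (3/4)·R1: [0, -9/4, -2, -13/4, 2, 7]
R3 ← R3 − (4)·R2: [0, 0, -10, 8, 6, 0]
R4 ← R4 − (9)·R2: [0, 0, -20, 17, 11, -2]
R4 ← R4 − (2)·R3: [0, 0, 0, 1, -1, -2]
Echelon form has 4 nonzero rows, so rank(A) = 4.

4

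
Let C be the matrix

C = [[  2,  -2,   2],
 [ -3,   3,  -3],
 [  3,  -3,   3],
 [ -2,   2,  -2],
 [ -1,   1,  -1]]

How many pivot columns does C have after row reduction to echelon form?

Row reduce to echelon form.
R2 ← R2 + (3/2)·R1: [0, 0, 0]
R3 ← R3 − (3/2)·R1: [0, 0, 0]
R4 ← R4 + R1: [0, 0, 0]
R5 ← R5 + (1/2)·R1: [0, 0, 0]
Echelon form has 1 nonzero row, so rank(C) = 1.
Each nonzero row contributes one pivot column: 1 pivot columns.

1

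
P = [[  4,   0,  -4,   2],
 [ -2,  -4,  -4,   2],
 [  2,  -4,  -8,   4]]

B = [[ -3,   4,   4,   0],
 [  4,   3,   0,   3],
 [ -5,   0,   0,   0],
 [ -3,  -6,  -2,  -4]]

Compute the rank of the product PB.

2

First compute PB:
[[  2,   4,  12,  -8],
 [  4, -32, -12, -20],
 [  6, -28,   0, -28]]
Now row reduce the product.
R2 ← R2 − (2)·R1: [0, -40, -36, -4]
R3 ← R3 − (3)·R1: [0, -40, -36, -4]
R3 ← R3 − R2: [0, 0, 0, 0]
2 nonzero rows, so rank(PB) = 2.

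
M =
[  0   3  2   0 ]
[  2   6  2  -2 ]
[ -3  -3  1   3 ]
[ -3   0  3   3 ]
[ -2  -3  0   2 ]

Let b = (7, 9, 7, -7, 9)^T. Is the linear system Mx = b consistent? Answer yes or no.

Row reduce the augmented matrix [M | b].
Swap R1 ↔ R2
R3 ← R3 + (3/2)·R1: [0, 6, 4, 0, 41/2]
R4 ← R4 + (3/2)·R1: [0, 9, 6, 0, 13/2]
R5 ← R5 + R1: [0, 3, 2, 0, 18]
R3 ← R3 − (2)·R2: [0, 0, 0, 0, 13/2]
R4 ← R4 − (3)·R2: [0, 0, 0, 0, -29/2]
R5 ← R5 − R2: [0, 0, 0, 0, 11]
R4 ← R4 + (29/13)·R3: [0, 0, 0, 0, 0]
R5 ← R5 − (22/13)·R3: [0, 0, 0, 0, 0]
The echelon form has 3 nonzero rows; the last pivot sits in the augmented column, so rank(M) = 2 but rank([M|b]) = 3.
Since the ranks differ, the system is inconsistent.

no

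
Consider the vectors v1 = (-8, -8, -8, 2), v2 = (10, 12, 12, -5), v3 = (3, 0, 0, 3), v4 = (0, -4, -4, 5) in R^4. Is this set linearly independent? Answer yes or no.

no

Form the matrix with these vectors as rows and row reduce.
R2 ← R2 + (5/4)·R1: [0, 2, 2, -5/2]
R3 ← R3 + (3/8)·R1: [0, -3, -3, 15/4]
R3 ← R3 + (3/2)·R2: [0, 0, 0, 0]
R4 ← R4 + (2)·R2: [0, 0, 0, 0]
2 nonzero rows, so the 4 vectors span a space of dimension 2.
Since 2 < 4, the vectors are linearly dependent.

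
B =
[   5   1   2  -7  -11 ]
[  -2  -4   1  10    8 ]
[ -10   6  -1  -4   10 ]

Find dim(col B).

Row reduce to echelon form.
R2 ← R2 + (2/5)·R1: [0, -18/5, 9/5, 36/5, 18/5]
R3 ← R3 + (2)·R1: [0, 8, 3, -18, -12]
R3 ← R3 + (20/9)·R2: [0, 0, 7, -2, -4]
Echelon form has 3 nonzero rows, so rank(B) = 3.
The column space has dimension equal to the rank: 3.

3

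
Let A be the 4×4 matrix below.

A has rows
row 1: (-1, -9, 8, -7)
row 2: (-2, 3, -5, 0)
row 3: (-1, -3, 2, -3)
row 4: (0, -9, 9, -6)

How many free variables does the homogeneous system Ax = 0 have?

Row reduce to echelon form.
R2 ← R2 − (2)·R1: [0, 21, -21, 14]
R3 ← R3 − R1: [0, 6, -6, 4]
R3 ← R3 − (2/7)·R2: [0, 0, 0, 0]
R4 ← R4 + (3/7)·R2: [0, 0, 0, 0]
2 nonzero rows, so rank(A) = 2.
A has 4 columns; by rank–nullity, nullity = 4 − 2 = 2.

2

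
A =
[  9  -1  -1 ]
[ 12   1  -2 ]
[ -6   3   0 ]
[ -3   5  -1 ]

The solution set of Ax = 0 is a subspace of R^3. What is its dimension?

Row reduce to echelon form.
R2 ← R2 − (4/3)·R1: [0, 7/3, -2/3]
R3 ← R3 + (2/3)·R1: [0, 7/3, -2/3]
R4 ← R4 + (1/3)·R1: [0, 14/3, -4/3]
R3 ← R3 − R2: [0, 0, 0]
R4 ← R4 − (2)·R2: [0, 0, 0]
2 nonzero rows, so rank(A) = 2.
A has 3 columns; by rank–nullity, nullity = 3 − 2 = 1.

1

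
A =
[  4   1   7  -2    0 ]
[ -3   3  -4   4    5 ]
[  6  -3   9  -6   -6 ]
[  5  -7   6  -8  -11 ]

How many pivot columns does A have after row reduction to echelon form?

2

Row reduce to echelon form.
R2 ← R2 + (3/4)·R1: [0, 15/4, 5/4, 5/2, 5]
R3 ← R3 − (3/2)·R1: [0, -9/2, -3/2, -3, -6]
R4 ← R4 − (5/4)·R1: [0, -33/4, -11/4, -11/2, -11]
R3 ← R3 + (6/5)·R2: [0, 0, 0, 0, 0]
R4 ← R4 + (11/5)·R2: [0, 0, 0, 0, 0]
Echelon form has 2 nonzero rows, so rank(A) = 2.
Each nonzero row contributes one pivot column: 2 pivot columns.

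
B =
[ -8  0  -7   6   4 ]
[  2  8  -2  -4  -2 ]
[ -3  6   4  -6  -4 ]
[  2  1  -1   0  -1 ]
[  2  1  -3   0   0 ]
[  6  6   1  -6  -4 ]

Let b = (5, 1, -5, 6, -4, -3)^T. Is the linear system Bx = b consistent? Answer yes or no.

no

Row reduce the augmented matrix [B | b].
R2 ← R2 + (1/4)·R1: [0, 8, -15/4, -5/2, -1, 9/4]
R3 ← R3 − (3/8)·R1: [0, 6, 53/8, -33/4, -11/2, -55/8]
R4 ← R4 + (1/4)·R1: [0, 1, -11/4, 3/2, 0, 29/4]
R5 ← R5 + (1/4)·R1: [0, 1, -19/4, 3/2, 1, -11/4]
R6 ← R6 + (3/4)·R1: [0, 6, -17/4, -3/2, -1, 3/4]
R3 ← R3 − (3/4)·R2: [0, 0, 151/16, -51/8, -19/4, -137/16]
R4 ← R4 − (1/8)·R2: [0, 0, -73/32, 29/16, 1/8, 223/32]
R5 ← R5 − (1/8)·R2: [0, 0, -137/32, 29/16, 9/8, -97/32]
R6 ← R6 − (3/4)·R2: [0, 0, -23/16, 3/8, -1/4, -15/16]
R4 ← R4 + (73/302)·R3: [0, 0, 0, 41/151, -309/302, 2959/604]
R5 ← R5 + (137/302)·R3: [0, 0, 0, -163/151, -311/302, -4177/604]
R6 ← R6 + (23/151)·R3: [0, 0, 0, -90/151, -147/151, -677/302]
R5 ← R5 + (163/41)·R4: [0, 0, 0, 0, -209/41, 515/41]
R6 ← R6 + (90/41)·R4: [0, 0, 0, 0, -132/41, 349/41]
R6 ← R6 − (12/19)·R5: [0, 0, 0, 0, 0, 11/19]
The echelon form has 6 nonzero rows; the last pivot sits in the augmented column, so rank(B) = 5 but rank([B|b]) = 6.
Since the ranks differ, the system is inconsistent.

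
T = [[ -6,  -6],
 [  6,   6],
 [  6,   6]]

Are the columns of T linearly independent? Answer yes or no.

Row reduce T to echelon form.
R2 ← R2 + R1: [0, 0]
R3 ← R3 + R1: [0, 0]
1 pivot among 2 columns.
Only 1 < 2 pivot columns, so the columns are linearly dependent.

no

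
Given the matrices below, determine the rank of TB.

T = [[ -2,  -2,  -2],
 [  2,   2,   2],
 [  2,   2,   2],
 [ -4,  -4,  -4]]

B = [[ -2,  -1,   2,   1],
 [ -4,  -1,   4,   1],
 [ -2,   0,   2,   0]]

First compute TB:
[[ 16,   4, -16,  -4],
 [-16,  -4,  16,   4],
 [-16,  -4,  16,   4],
 [ 32,   8, -32,  -8]]
Now row reduce the product.
R2 ← R2 + R1: [0, 0, 0, 0]
R3 ← R3 + R1: [0, 0, 0, 0]
R4 ← R4 − (2)·R1: [0, 0, 0, 0]
1 nonzero row, so rank(TB) = 1.

1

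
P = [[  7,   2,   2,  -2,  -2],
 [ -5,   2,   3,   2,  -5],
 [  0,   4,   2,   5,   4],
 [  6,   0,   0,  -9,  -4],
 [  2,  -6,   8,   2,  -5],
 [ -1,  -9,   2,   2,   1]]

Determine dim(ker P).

Row reduce to echelon form.
R2 ← R2 + (5/7)·R1: [0, 24/7, 31/7, 4/7, -45/7]
R4 ← R4 − (6/7)·R1: [0, -12/7, -12/7, -51/7, -16/7]
R5 ← R5 − (2/7)·R1: [0, -46/7, 52/7, 18/7, -31/7]
R6 ← R6 + (1/7)·R1: [0, -61/7, 16/7, 12/7, 5/7]
R3 ← R3 − (7/6)·R2: [0, 0, -19/6, 13/3, 23/2]
R4 ← R4 + (1/2)·R2: [0, 0, 1/2, -7, -11/2]
R5 ← R5 + (23/12)·R2: [0, 0, 191/12, 11/3, -67/4]
R6 ← R6 + (61/24)·R2: [0, 0, 325/24, 19/6, -125/8]
R4 ← R4 + (3/19)·R3: [0, 0, 0, -120/19, -70/19]
R5 ← R5 + (191/38)·R3: [0, 0, 0, 967/38, 780/19]
R6 ← R6 + (325/76)·R3: [0, 0, 0, 1649/76, 1275/38]
R5 ← R5 + (967/240)·R4: [0, 0, 0, 0, 629/24]
R6 ← R6 + (1649/480)·R4: [0, 0, 0, 0, 1003/48]
R6 ← R6 − (59/74)·R5: [0, 0, 0, 0, 0]
5 nonzero rows, so rank(P) = 5.
P has 5 columns; by rank–nullity, nullity = 5 − 5 = 0.

0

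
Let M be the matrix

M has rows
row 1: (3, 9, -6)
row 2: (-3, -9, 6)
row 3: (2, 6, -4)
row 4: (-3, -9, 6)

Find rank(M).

1

Row reduce to echelon form.
R2 ← R2 + R1: [0, 0, 0]
R3 ← R3 − (2/3)·R1: [0, 0, 0]
R4 ← R4 + R1: [0, 0, 0]
Echelon form has 1 nonzero row, so rank(M) = 1.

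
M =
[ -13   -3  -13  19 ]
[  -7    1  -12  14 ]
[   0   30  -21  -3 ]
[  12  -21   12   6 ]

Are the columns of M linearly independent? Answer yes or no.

Row reduce M to echelon form.
R2 ← R2 − (7/13)·R1: [0, 34/13, -5, 49/13]
R4 ← R4 + (12/13)·R1: [0, -309/13, 0, 306/13]
R3 ← R3 − (195/17)·R2: [0, 0, 618/17, -786/17]
R4 ← R4 + (309/34)·R2: [0, 0, -1545/34, 1965/34]
R4 ← R4 + (5/4)·R3: [0, 0, 0, 0]
3 pivots among 4 columns.
Only 3 < 4 pivot columns, so the columns are linearly dependent.

no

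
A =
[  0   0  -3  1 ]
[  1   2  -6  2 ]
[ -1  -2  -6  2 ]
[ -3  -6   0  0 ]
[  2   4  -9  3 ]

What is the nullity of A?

Row reduce to echelon form.
Swap R1 ↔ R2
R3 ← R3 + R1: [0, 0, -12, 4]
R4 ← R4 + (3)·R1: [0, 0, -18, 6]
R5 ← R5 − (2)·R1: [0, 0, 3, -1]
R3 ← R3 − (4)·R2: [0, 0, 0, 0]
R4 ← R4 − (6)·R2: [0, 0, 0, 0]
R5 ← R5 + R2: [0, 0, 0, 0]
2 nonzero rows, so rank(A) = 2.
A has 4 columns; by rank–nullity, nullity = 4 − 2 = 2.

2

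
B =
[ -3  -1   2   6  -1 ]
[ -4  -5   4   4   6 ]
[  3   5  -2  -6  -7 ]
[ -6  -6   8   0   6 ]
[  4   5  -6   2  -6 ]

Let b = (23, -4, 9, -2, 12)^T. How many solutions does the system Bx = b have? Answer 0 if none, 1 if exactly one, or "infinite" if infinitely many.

Row reduce the augmented matrix [B | b].
R2 ← R2 − (4/3)·R1: [0, -11/3, 4/3, -4, 22/3, -104/3]
R3 ← R3 + R1: [0, 4, 0, 0, -8, 32]
R4 ← R4 − (2)·R1: [0, -4, 4, -12, 8, -48]
R5 ← R5 + (4/3)·R1: [0, 11/3, -10/3, 10, -22/3, 128/3]
R3 ← R3 + (12/11)·R2: [0, 0, 16/11, -48/11, 0, -64/11]
R4 ← R4 − (12/11)·R2: [0, 0, 28/11, -84/11, 0, -112/11]
R5 ← R5 + R2: [0, 0, -2, 6, 0, 8]
R4 ← R4 − (7/4)·R3: [0, 0, 0, 0, 0, 0]
R5 ← R5 + (11/8)·R3: [0, 0, 0, 0, 0, 0]
The echelon form has 3 nonzero rows, and every pivot lies in the first 5 columns, so rank(B) = rank([B|b]) = 3.
The system is consistent.
rank = 3 < 5 unknowns, so there are infinitely many solutions.

infinite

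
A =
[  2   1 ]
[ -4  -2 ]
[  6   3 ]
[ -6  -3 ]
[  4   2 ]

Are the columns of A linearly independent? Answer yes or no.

no

Row reduce A to echelon form.
R2 ← R2 + (2)·R1: [0, 0]
R3 ← R3 − (3)·R1: [0, 0]
R4 ← R4 + (3)·R1: [0, 0]
R5 ← R5 − (2)·R1: [0, 0]
1 pivot among 2 columns.
Only 1 < 2 pivot columns, so the columns are linearly dependent.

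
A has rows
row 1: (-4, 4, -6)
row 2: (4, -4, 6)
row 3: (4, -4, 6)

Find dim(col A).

Row reduce to echelon form.
R2 ← R2 + R1: [0, 0, 0]
R3 ← R3 + R1: [0, 0, 0]
Echelon form has 1 nonzero row, so rank(A) = 1.
The column space has dimension equal to the rank: 1.

1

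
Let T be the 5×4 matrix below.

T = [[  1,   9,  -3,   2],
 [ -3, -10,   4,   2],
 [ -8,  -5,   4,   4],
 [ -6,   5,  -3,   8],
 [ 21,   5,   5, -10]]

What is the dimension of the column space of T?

4

Row reduce to echelon form.
R2 ← R2 + (3)·R1: [0, 17, -5, 8]
R3 ← R3 + (8)·R1: [0, 67, -20, 20]
R4 ← R4 + (6)·R1: [0, 59, -21, 20]
R5 ← R5 − (21)·R1: [0, -184, 68, -52]
R3 ← R3 − (67/17)·R2: [0, 0, -5/17, -196/17]
R4 ← R4 − (59/17)·R2: [0, 0, -62/17, -132/17]
R5 ← R5 + (184/17)·R2: [0, 0, 236/17, 588/17]
R4 ← R4 − (62/5)·R3: [0, 0, 0, 676/5]
R5 ← R5 + (236/5)·R3: [0, 0, 0, -2548/5]
R5 ← R5 + (49/13)·R4: [0, 0, 0, 0]
Echelon form has 4 nonzero rows, so rank(T) = 4.
The column space has dimension equal to the rank: 4.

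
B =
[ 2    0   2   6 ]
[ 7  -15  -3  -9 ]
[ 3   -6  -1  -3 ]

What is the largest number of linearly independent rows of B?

Row reduce to echelon form.
R2 ← R2 − (7/2)·R1: [0, -15, -10, -30]
R3 ← R3 − (3/2)·R1: [0, -6, -4, -12]
R3 ← R3 − (2/5)·R2: [0, 0, 0, 0]
Echelon form has 2 nonzero rows, so rank(B) = 2.
The rank gives the maximum number of linearly independent rows: 2.

2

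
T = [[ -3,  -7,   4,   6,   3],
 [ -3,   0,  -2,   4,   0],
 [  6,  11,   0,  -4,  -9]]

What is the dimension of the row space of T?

3

Row reduce to echelon form.
R2 ← R2 − R1: [0, 7, -6, -2, -3]
R3 ← R3 + (2)·R1: [0, -3, 8, 8, -3]
R3 ← R3 + (3/7)·R2: [0, 0, 38/7, 50/7, -30/7]
Echelon form has 3 nonzero rows, so rank(T) = 3.
The row space has dimension equal to the rank: 3.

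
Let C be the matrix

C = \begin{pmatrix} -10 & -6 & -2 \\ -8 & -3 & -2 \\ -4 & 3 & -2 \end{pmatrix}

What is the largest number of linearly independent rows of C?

Row reduce to echelon form.
R2 ← R2 − (4/5)·R1: [0, 9/5, -2/5]
R3 ← R3 − (2/5)·R1: [0, 27/5, -6/5]
R3 ← R3 − (3)·R2: [0, 0, 0]
Echelon form has 2 nonzero rows, so rank(C) = 2.
The rank gives the maximum number of linearly independent rows: 2.

2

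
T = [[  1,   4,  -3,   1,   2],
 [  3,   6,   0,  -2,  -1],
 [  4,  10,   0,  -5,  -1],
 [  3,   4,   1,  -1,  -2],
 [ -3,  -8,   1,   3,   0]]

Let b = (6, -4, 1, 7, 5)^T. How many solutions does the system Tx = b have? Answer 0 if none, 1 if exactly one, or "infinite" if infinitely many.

0

Row reduce the augmented matrix [T | b].
R2 ← R2 − (3)·R1: [0, -6, 9, -5, -7, -22]
R3 ← R3 − (4)·R1: [0, -6, 12, -9, -9, -23]
R4 ← R4 − (3)·R1: [0, -8, 10, -4, -8, -11]
R5 ← R5 + (3)·R1: [0, 4, -8, 6, 6, 23]
R3 ← R3 − R2: [0, 0, 3, -4, -2, -1]
R4 ← R4 − (4/3)·R2: [0, 0, -2, 8/3, 4/3, 55/3]
R5 ← R5 + (2/3)·R2: [0, 0, -2, 8/3, 4/3, 25/3]
R4 ← R4 + (2/3)·R3: [0, 0, 0, 0, 0, 53/3]
R5 ← R5 + (2/3)·R3: [0, 0, 0, 0, 0, 23/3]
R5 ← R5 − (23/53)·R4: [0, 0, 0, 0, 0, 0]
The echelon form has 4 nonzero rows; the last pivot sits in the augmented column, so rank(T) = 3 but rank([T|b]) = 4.
Since the ranks differ, the system is inconsistent.
It has no solutions.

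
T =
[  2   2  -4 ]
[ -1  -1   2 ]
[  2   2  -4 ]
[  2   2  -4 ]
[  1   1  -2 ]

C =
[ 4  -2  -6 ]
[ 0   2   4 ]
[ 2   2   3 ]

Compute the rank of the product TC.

First compute TC:
[[  0,  -8, -16],
 [  0,   4,   8],
 [  0,  -8, -16],
 [  0,  -8, -16],
 [  0,  -4,  -8]]
Now row reduce the product.
R2 ← R2 + (1/2)·R1: [0, 0, 0]
R3 ← R3 − R1: [0, 0, 0]
R4 ← R4 − R1: [0, 0, 0]
R5 ← R5 − (1/2)·R1: [0, 0, 0]
1 nonzero row, so rank(TC) = 1.

1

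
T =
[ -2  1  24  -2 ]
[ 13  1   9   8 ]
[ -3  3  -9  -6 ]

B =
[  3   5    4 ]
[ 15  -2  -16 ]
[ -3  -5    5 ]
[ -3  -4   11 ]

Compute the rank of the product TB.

3

First compute TB:
[[-57, -124,  74],
 [  3, -14, 169],
 [ 81,  48, -171]]
Now row reduce the product.
R2 ← R2 + (1/19)·R1: [0, -390/19, 3285/19]
R3 ← R3 + (27/19)·R1: [0, -2436/19, -1251/19]
R3 ← R3 − (406/65)·R2: [0, 0, -14895/13]
3 nonzero rows, so rank(TB) = 3.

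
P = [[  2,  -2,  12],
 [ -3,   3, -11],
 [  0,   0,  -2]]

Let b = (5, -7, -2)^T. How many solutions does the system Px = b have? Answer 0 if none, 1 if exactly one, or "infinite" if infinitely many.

Row reduce the augmented matrix [P | b].
R2 ← R2 + (3/2)·R1: [0, 0, 7, 1/2]
R3 ← R3 + (2/7)·R2: [0, 0, 0, -13/7]
The echelon form has 3 nonzero rows; the last pivot sits in the augmented column, so rank(P) = 2 but rank([P|b]) = 3.
Since the ranks differ, the system is inconsistent.
It has no solutions.

0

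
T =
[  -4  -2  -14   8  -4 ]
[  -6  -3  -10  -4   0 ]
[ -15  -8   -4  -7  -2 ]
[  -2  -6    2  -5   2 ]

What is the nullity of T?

1

Row reduce to echelon form.
R2 ← R2 − (3/2)·R1: [0, 0, 11, -16, 6]
R3 ← R3 − (15/4)·R1: [0, -1/2, 97/2, -37, 13]
R4 ← R4 − (1/2)·R1: [0, -5, 9, -9, 4]
Swap R2 ↔ R3
R4 ← R4 − (10)·R2: [0, 0, -476, 361, -126]
R4 ← R4 + (476/11)·R3: [0, 0, 0, -3645/11, 1470/11]
4 nonzero rows, so rank(T) = 4.
T has 5 columns; by rank–nullity, nullity = 5 − 4 = 1.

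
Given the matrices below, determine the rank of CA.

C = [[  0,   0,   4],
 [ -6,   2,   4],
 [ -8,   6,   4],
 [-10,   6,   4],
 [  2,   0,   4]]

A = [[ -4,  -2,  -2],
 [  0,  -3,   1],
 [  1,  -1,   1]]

2

First compute CA:
[[  4,  -4,   4],
 [ 28,   2,  18],
 [ 36,  -6,  26],
 [ 44,  -2,  30],
 [ -4,  -8,   0]]
Now row reduce the product.
R2 ← R2 − (7)·R1: [0, 30, -10]
R3 ← R3 − (9)·R1: [0, 30, -10]
R4 ← R4 − (11)·R1: [0, 42, -14]
R5 ← R5 + R1: [0, -12, 4]
R3 ← R3 − R2: [0, 0, 0]
R4 ← R4 − (7/5)·R2: [0, 0, 0]
R5 ← R5 + (2/5)·R2: [0, 0, 0]
2 nonzero rows, so rank(CA) = 2.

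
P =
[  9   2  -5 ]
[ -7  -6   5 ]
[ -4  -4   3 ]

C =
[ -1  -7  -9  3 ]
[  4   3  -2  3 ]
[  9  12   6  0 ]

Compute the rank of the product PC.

2

First compute PC:
[[-46, -117, -115,  33],
 [ 28,  91, 105, -39],
 [ 15,  52,  62, -24]]
Now row reduce the product.
R2 ← R2 + (14/23)·R1: [0, 455/23, 35, -435/23]
R3 ← R3 + (15/46)·R1: [0, 637/46, 49/2, -609/46]
R3 ← R3 − (7/10)·R2: [0, 0, 0, 0]
2 nonzero rows, so rank(PC) = 2.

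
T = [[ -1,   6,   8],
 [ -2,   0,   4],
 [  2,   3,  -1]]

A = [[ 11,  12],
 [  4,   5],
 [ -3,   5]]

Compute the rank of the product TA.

2

First compute TA:
[[-11,  58],
 [-34,  -4],
 [ 37,  34]]
Now row reduce the product.
R2 ← R2 − (34/11)·R1: [0, -2016/11]
R3 ← R3 + (37/11)·R1: [0, 2520/11]
R3 ← R3 + (5/4)·R2: [0, 0]
2 nonzero rows, so rank(TA) = 2.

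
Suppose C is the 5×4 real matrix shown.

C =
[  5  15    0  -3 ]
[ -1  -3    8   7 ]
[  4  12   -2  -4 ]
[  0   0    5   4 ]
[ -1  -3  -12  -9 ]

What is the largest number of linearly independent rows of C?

Row reduce to echelon form.
R2 ← R2 + (1/5)·R1: [0, 0, 8, 32/5]
R3 ← R3 − (4/5)·R1: [0, 0, -2, -8/5]
R5 ← R5 + (1/5)·R1: [0, 0, -12, -48/5]
R3 ← R3 + (1/4)·R2: [0, 0, 0, 0]
R4 ← R4 − (5/8)·R2: [0, 0, 0, 0]
R5 ← R5 + (3/2)·R2: [0, 0, 0, 0]
Echelon form has 2 nonzero rows, so rank(C) = 2.
The rank gives the maximum number of linearly independent rows: 2.

2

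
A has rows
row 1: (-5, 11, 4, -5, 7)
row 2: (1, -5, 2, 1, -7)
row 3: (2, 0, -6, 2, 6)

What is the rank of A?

2

Row reduce to echelon form.
R2 ← R2 + (1/5)·R1: [0, -14/5, 14/5, 0, -28/5]
R3 ← R3 + (2/5)·R1: [0, 22/5, -22/5, 0, 44/5]
R3 ← R3 + (11/7)·R2: [0, 0, 0, 0, 0]
Echelon form has 2 nonzero rows, so rank(A) = 2.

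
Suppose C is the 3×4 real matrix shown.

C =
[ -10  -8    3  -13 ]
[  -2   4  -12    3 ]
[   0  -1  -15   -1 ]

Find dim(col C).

Row reduce to echelon form.
R2 ← R2 − (1/5)·R1: [0, 28/5, -63/5, 28/5]
R3 ← R3 + (5/28)·R2: [0, 0, -69/4, 0]
Echelon form has 3 nonzero rows, so rank(C) = 3.
The column space has dimension equal to the rank: 3.

3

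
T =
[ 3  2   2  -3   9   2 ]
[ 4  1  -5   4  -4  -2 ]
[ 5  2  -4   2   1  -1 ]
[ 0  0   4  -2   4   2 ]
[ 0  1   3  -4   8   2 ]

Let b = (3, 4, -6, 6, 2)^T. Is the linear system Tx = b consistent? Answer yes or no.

no

Row reduce the augmented matrix [T | b].
R2 ← R2 − (4/3)·R1: [0, -5/3, -23/3, 8, -16, -14/3, 0]
R3 ← R3 − (5/3)·R1: [0, -4/3, -22/3, 7, -14, -13/3, -11]
R3 ← R3 − (4/5)·R2: [0, 0, -6/5, 3/5, -6/5, -3/5, -11]
R5 ← R5 + (3/5)·R2: [0, 0, -8/5, 4/5, -8/5, -4/5, 2]
R4 ← R4 + (10/3)·R3: [0, 0, 0, 0, 0, 0, -92/3]
R5 ← R5 − (4/3)·R3: [0, 0, 0, 0, 0, 0, 50/3]
R5 ← R5 + (25/46)·R4: [0, 0, 0, 0, 0, 0, 0]
The echelon form has 4 nonzero rows; the last pivot sits in the augmented column, so rank(T) = 3 but rank([T|b]) = 4.
Since the ranks differ, the system is inconsistent.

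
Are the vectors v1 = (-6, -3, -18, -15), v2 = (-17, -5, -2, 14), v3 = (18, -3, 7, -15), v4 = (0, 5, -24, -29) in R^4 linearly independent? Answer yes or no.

Form the matrix with these vectors as rows and row reduce.
R2 ← R2 − (17/6)·R1: [0, 7/2, 49, 113/2]
R3 ← R3 + (3)·R1: [0, -12, -47, -60]
R3 ← R3 + (24/7)·R2: [0, 0, 121, 936/7]
R4 ← R4 − (10/7)·R2: [0, 0, -94, -768/7]
R4 ← R4 + (94/121)·R3: [0, 0, 0, -4944/847]
4 nonzero rows, so the 4 vectors span a space of dimension 4.
Since 4 = 4, the vectors are linearly independent.

yes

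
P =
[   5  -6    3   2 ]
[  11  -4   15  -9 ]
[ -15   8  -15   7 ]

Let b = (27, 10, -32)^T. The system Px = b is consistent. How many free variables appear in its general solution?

1

Row reduce the augmented matrix [P | b].
R2 ← R2 − (11/5)·R1: [0, 46/5, 42/5, -67/5, -247/5]
R3 ← R3 + (3)·R1: [0, -10, -6, 13, 49]
R3 ← R3 + (25/23)·R2: [0, 0, 72/23, -36/23, -108/23]
The echelon form has 3 nonzero rows, and every pivot lies in the first 4 columns, so rank(P) = rank([P|b]) = 3.
The system is consistent.
Free variables = (unknowns) − (rank) = 4 − 3 = 1.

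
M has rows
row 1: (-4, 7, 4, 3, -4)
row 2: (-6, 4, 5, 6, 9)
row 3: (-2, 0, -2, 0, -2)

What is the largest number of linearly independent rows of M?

3

Row reduce to echelon form.
R2 ← R2 − (3/2)·R1: [0, -13/2, -1, 3/2, 15]
R3 ← R3 − (1/2)·R1: [0, -7/2, -4, -3/2, 0]
R3 ← R3 − (7/13)·R2: [0, 0, -45/13, -30/13, -105/13]
Echelon form has 3 nonzero rows, so rank(M) = 3.
The rank gives the maximum number of linearly independent rows: 3.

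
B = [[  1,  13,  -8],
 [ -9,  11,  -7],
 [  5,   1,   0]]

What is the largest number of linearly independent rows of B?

3

Row reduce to echelon form.
R2 ← R2 + (9)·R1: [0, 128, -79]
R3 ← R3 − (5)·R1: [0, -64, 40]
R3 ← R3 + (1/2)·R2: [0, 0, 1/2]
Echelon form has 3 nonzero rows, so rank(B) = 3.
The rank gives the maximum number of linearly independent rows: 3.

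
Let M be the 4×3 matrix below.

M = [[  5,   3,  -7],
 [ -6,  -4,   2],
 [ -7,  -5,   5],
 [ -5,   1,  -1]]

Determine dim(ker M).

Row reduce to echelon form.
R2 ← R2 + (6/5)·R1: [0, -2/5, -32/5]
R3 ← R3 + (7/5)·R1: [0, -4/5, -24/5]
R4 ← R4 + R1: [0, 4, -8]
R3 ← R3 − (2)·R2: [0, 0, 8]
R4 ← R4 + (10)·R2: [0, 0, -72]
R4 ← R4 + (9)·R3: [0, 0, 0]
3 nonzero rows, so rank(M) = 3.
M has 3 columns; by rank–nullity, nullity = 3 − 3 = 0.

0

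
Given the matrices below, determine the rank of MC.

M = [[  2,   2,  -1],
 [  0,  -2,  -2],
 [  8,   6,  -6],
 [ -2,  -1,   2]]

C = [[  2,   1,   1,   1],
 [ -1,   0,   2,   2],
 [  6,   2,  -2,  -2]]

2

First compute MC:
[[ -4,   0,   8,   8],
 [-10,  -4,   0,   0],
 [-26,  -4,  32,  32],
 [  9,   2,  -8,  -8]]
Now row reduce the product.
R2 ← R2 − (5/2)·R1: [0, -4, -20, -20]
R3 ← R3 − (13/2)·R1: [0, -4, -20, -20]
R4 ← R4 + (9/4)·R1: [0, 2, 10, 10]
R3 ← R3 − R2: [0, 0, 0, 0]
R4 ← R4 + (1/2)·R2: [0, 0, 0, 0]
2 nonzero rows, so rank(MC) = 2.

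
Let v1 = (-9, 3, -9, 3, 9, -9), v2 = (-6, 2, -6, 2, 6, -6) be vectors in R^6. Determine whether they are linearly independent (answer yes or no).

Form the matrix with these vectors as rows and row reduce.
R2 ← R2 − (2/3)·R1: [0, 0, 0, 0, 0, 0]
1 nonzero row, so the 2 vectors span a space of dimension 1.
Since 1 < 2, the vectors are linearly dependent.

no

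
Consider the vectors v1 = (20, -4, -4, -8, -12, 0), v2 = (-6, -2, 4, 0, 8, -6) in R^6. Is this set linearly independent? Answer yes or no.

yes

Form the matrix with these vectors as rows and row reduce.
R2 ← R2 + (3/10)·R1: [0, -16/5, 14/5, -12/5, 22/5, -6]
2 nonzero rows, so the 2 vectors span a space of dimension 2.
Since 2 = 2, the vectors are linearly independent.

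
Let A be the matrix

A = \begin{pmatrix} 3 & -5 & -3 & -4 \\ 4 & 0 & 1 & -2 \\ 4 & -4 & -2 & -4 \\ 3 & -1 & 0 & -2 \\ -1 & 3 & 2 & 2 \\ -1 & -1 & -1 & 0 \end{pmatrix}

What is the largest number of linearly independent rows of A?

2

Row reduce to echelon form.
R2 ← R2 − (4/3)·R1: [0, 20/3, 5, 10/3]
R3 ← R3 − (4/3)·R1: [0, 8/3, 2, 4/3]
R4 ← R4 − R1: [0, 4, 3, 2]
R5 ← R5 + (1/3)·R1: [0, 4/3, 1, 2/3]
R6 ← R6 + (1/3)·R1: [0, -8/3, -2, -4/3]
R3 ← R3 − (2/5)·R2: [0, 0, 0, 0]
R4 ← R4 − (3/5)·R2: [0, 0, 0, 0]
R5 ← R5 − (1/5)·R2: [0, 0, 0, 0]
R6 ← R6 + (2/5)·R2: [0, 0, 0, 0]
Echelon form has 2 nonzero rows, so rank(A) = 2.
The rank gives the maximum number of linearly independent rows: 2.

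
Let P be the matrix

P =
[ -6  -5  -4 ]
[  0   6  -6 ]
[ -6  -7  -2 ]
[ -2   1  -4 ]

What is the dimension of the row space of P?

2

Row reduce to echelon form.
R3 ← R3 − R1: [0, -2, 2]
R4 ← R4 − (1/3)·R1: [0, 8/3, -8/3]
R3 ← R3 + (1/3)·R2: [0, 0, 0]
R4 ← R4 − (4/9)·R2: [0, 0, 0]
Echelon form has 2 nonzero rows, so rank(P) = 2.
The row space has dimension equal to the rank: 2.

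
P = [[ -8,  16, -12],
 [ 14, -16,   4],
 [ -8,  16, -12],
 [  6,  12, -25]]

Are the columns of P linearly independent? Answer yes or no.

no

Row reduce P to echelon form.
R2 ← R2 + (7/4)·R1: [0, 12, -17]
R3 ← R3 − R1: [0, 0, 0]
R4 ← R4 + (3/4)·R1: [0, 24, -34]
R4 ← R4 − (2)·R2: [0, 0, 0]
2 pivots among 3 columns.
Only 2 < 3 pivot columns, so the columns are linearly dependent.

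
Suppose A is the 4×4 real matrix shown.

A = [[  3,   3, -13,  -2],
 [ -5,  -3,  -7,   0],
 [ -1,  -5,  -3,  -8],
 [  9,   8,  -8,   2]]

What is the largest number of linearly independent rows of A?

Row reduce to echelon form.
R2 ← R2 + (5/3)·R1: [0, 2, -86/3, -10/3]
R3 ← R3 + (1/3)·R1: [0, -4, -22/3, -26/3]
R4 ← R4 − (3)·R1: [0, -1, 31, 8]
R3 ← R3 + (2)·R2: [0, 0, -194/3, -46/3]
R4 ← R4 + (1/2)·R2: [0, 0, 50/3, 19/3]
R4 ← R4 + (25/97)·R3: [0, 0, 0, 231/97]
Echelon form has 4 nonzero rows, so rank(A) = 4.
The rank gives the maximum number of linearly independent rows: 4.

4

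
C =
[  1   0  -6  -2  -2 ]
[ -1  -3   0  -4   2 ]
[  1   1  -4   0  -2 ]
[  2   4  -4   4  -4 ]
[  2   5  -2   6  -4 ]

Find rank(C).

Row reduce to echelon form.
R2 ← R2 + R1: [0, -3, -6, -6, 0]
R3 ← R3 − R1: [0, 1, 2, 2, 0]
R4 ← R4 − (2)·R1: [0, 4, 8, 8, 0]
R5 ← R5 − (2)·R1: [0, 5, 10, 10, 0]
R3 ← R3 + (1/3)·R2: [0, 0, 0, 0, 0]
R4 ← R4 + (4/3)·R2: [0, 0, 0, 0, 0]
R5 ← R5 + (5/3)·R2: [0, 0, 0, 0, 0]
Echelon form has 2 nonzero rows, so rank(C) = 2.

2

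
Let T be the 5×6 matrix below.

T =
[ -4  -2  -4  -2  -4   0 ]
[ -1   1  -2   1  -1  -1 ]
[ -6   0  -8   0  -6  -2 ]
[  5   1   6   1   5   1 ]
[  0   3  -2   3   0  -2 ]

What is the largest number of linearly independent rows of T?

Row reduce to echelon form.
R2 ← R2 − (1/4)·R1: [0, 3/2, -1, 3/2, 0, -1]
R3 ← R3 − (3/2)·R1: [0, 3, -2, 3, 0, -2]
R4 ← R4 + (5/4)·R1: [0, -3/2, 1, -3/2, 0, 1]
R3 ← R3 − (2)·R2: [0, 0, 0, 0, 0, 0]
R4 ← R4 + R2: [0, 0, 0, 0, 0, 0]
R5 ← R5 − (2)·R2: [0, 0, 0, 0, 0, 0]
Echelon form has 2 nonzero rows, so rank(T) = 2.
The rank gives the maximum number of linearly independent rows: 2.

2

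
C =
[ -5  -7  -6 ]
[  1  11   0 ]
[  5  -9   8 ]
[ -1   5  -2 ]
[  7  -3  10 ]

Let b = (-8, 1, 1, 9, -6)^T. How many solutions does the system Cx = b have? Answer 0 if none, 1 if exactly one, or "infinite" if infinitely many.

0

Row reduce the augmented matrix [C | b].
R2 ← R2 + (1/5)·R1: [0, 48/5, -6/5, -3/5]
R3 ← R3 + R1: [0, -16, 2, -7]
R4 ← R4 − (1/5)·R1: [0, 32/5, -4/5, 53/5]
R5 ← R5 + (7/5)·R1: [0, -64/5, 8/5, -86/5]
R3 ← R3 + (5/3)·R2: [0, 0, 0, -8]
R4 ← R4 − (2/3)·R2: [0, 0, 0, 11]
R5 ← R5 + (4/3)·R2: [0, 0, 0, -18]
R4 ← R4 + (11/8)·R3: [0, 0, 0, 0]
R5 ← R5 − (9/4)·R3: [0, 0, 0, 0]
The echelon form has 3 nonzero rows; the last pivot sits in the augmented column, so rank(C) = 2 but rank([C|b]) = 3.
Since the ranks differ, the system is inconsistent.
It has no solutions.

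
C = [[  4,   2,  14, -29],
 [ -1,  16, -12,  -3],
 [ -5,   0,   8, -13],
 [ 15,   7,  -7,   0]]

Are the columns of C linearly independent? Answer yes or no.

Row reduce C to echelon form.
R2 ← R2 + (1/4)·R1: [0, 33/2, -17/2, -41/4]
R3 ← R3 + (5/4)·R1: [0, 5/2, 51/2, -197/4]
R4 ← R4 − (15/4)·R1: [0, -1/2, -119/2, 435/4]
R3 ← R3 − (5/33)·R2: [0, 0, 884/33, -1574/33]
R4 ← R4 + (1/33)·R2: [0, 0, -1972/33, 7157/66]
R4 ← R4 + (29/13)·R3: [0, 0, 0, 53/26]
4 pivots among 4 columns.
Every column is a pivot column, so the columns are linearly independent.

yes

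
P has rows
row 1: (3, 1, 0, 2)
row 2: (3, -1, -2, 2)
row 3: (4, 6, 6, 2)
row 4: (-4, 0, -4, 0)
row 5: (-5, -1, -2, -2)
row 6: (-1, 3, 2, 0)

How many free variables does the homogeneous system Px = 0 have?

Row reduce to echelon form.
R2 ← R2 − R1: [0, -2, -2, 0]
R3 ← R3 − (4/3)·R1: [0, 14/3, 6, -2/3]
R4 ← R4 + (4/3)·R1: [0, 4/3, -4, 8/3]
R5 ← R5 + (5/3)·R1: [0, 2/3, -2, 4/3]
R6 ← R6 + (1/3)·R1: [0, 10/3, 2, 2/3]
R3 ← R3 + (7/3)·R2: [0, 0, 4/3, -2/3]
R4 ← R4 + (2/3)·R2: [0, 0, -16/3, 8/3]
R5 ← R5 + (1/3)·R2: [0, 0, -8/3, 4/3]
R6 ← R6 + (5/3)·R2: [0, 0, -4/3, 2/3]
R4 ← R4 + (4)·R3: [0, 0, 0, 0]
R5 ← R5 + (2)·R3: [0, 0, 0, 0]
R6 ← R6 + R3: [0, 0, 0, 0]
3 nonzero rows, so rank(P) = 3.
P has 4 columns; by rank–nullity, nullity = 4 − 3 = 1.

1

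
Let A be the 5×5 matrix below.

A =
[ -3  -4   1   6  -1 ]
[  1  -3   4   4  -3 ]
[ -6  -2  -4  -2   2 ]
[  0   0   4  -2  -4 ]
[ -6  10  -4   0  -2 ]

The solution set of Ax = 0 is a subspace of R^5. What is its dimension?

Row reduce to echelon form.
R2 ← R2 + (1/3)·R1: [0, -13/3, 13/3, 6, -10/3]
R3 ← R3 − (2)·R1: [0, 6, -6, -14, 4]
R5 ← R5 − (2)·R1: [0, 18, -6, -12, 0]
R3 ← R3 + (18/13)·R2: [0, 0, 0, -74/13, -8/13]
R5 ← R5 + (54/13)·R2: [0, 0, 12, 168/13, -180/13]
Swap R3 ↔ R4
R5 ← R5 − (3)·R3: [0, 0, 0, 246/13, -24/13]
R5 ← R5 + (123/37)·R4: [0, 0, 0, 0, -144/37]
5 nonzero rows, so rank(A) = 5.
A has 5 columns; by rank–nullity, nullity = 5 − 5 = 0.

0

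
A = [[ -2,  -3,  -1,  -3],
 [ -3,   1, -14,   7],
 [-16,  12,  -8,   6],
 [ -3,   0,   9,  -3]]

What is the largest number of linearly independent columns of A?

4

Row reduce to echelon form.
R2 ← R2 − (3/2)·R1: [0, 11/2, -25/2, 23/2]
R3 ← R3 − (8)·R1: [0, 36, 0, 30]
R4 ← R4 − (3/2)·R1: [0, 9/2, 21/2, 3/2]
R3 ← R3 − (72/11)·R2: [0, 0, 900/11, -498/11]
R4 ← R4 − (9/11)·R2: [0, 0, 228/11, -87/11]
R4 ← R4 − (19/75)·R3: [0, 0, 0, 89/25]
Echelon form has 4 nonzero rows, so rank(A) = 4.
The rank gives the maximum number of linearly independent columns: 4.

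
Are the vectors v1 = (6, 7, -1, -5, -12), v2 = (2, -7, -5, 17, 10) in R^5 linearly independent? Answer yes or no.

Form the matrix with these vectors as rows and row reduce.
R2 ← R2 − (1/3)·R1: [0, -28/3, -14/3, 56/3, 14]
2 nonzero rows, so the 2 vectors span a space of dimension 2.
Since 2 = 2, the vectors are linearly independent.

yes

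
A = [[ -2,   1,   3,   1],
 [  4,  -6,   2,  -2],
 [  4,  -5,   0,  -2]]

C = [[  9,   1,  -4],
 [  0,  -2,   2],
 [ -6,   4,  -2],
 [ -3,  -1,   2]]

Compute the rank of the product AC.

2

First compute AC:
[[-39,   7,   6],
 [ 30,  26, -36],
 [ 42,  16, -30]]
Now row reduce the product.
R2 ← R2 + (10/13)·R1: [0, 408/13, -408/13]
R3 ← R3 + (14/13)·R1: [0, 306/13, -306/13]
R3 ← R3 − (3/4)·R2: [0, 0, 0]
2 nonzero rows, so rank(AC) = 2.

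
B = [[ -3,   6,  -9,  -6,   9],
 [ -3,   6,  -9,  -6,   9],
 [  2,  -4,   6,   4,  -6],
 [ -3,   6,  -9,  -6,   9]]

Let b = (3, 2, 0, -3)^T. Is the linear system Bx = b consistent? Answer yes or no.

no

Row reduce the augmented matrix [B | b].
R2 ← R2 − R1: [0, 0, 0, 0, 0, -1]
R3 ← R3 + (2/3)·R1: [0, 0, 0, 0, 0, 2]
R4 ← R4 − R1: [0, 0, 0, 0, 0, -6]
R3 ← R3 + (2)·R2: [0, 0, 0, 0, 0, 0]
R4 ← R4 − (6)·R2: [0, 0, 0, 0, 0, 0]
The echelon form has 2 nonzero rows; the last pivot sits in the augmented column, so rank(B) = 1 but rank([B|b]) = 2.
Since the ranks differ, the system is inconsistent.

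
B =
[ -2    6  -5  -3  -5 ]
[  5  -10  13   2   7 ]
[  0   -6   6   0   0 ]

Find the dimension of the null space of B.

2

Row reduce to echelon form.
R2 ← R2 + (5/2)·R1: [0, 5, 1/2, -11/2, -11/2]
R3 ← R3 + (6/5)·R2: [0, 0, 33/5, -33/5, -33/5]
3 nonzero rows, so rank(B) = 3.
B has 5 columns; by rank–nullity, nullity = 5 − 3 = 2.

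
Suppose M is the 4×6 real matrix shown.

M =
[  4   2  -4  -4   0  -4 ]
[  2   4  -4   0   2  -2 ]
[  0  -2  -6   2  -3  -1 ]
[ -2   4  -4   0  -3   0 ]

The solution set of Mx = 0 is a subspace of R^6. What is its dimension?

2

Row reduce to echelon form.
R2 ← R2 − (1/2)·R1: [0, 3, -2, 2, 2, 0]
R4 ← R4 + (1/2)·R1: [0, 5, -6, -2, -3, -2]
R3 ← R3 + (2/3)·R2: [0, 0, -22/3, 10/3, -5/3, -1]
R4 ← R4 − (5/3)·R2: [0, 0, -8/3, -16/3, -19/3, -2]
R4 ← R4 − (4/11)·R3: [0, 0, 0, -72/11, -63/11, -18/11]
4 nonzero rows, so rank(M) = 4.
M has 6 columns; by rank–nullity, nullity = 6 − 4 = 2.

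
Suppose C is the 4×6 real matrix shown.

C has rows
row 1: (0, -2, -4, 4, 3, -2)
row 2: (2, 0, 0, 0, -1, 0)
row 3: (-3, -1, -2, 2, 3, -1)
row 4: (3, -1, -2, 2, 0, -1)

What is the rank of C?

Row reduce to echelon form.
Swap R1 ↔ R2
R3 ← R3 + (3/2)·R1: [0, -1, -2, 2, 3/2, -1]
R4 ← R4 − (3/2)·R1: [0, -1, -2, 2, 3/2, -1]
R3 ← R3 − (1/2)·R2: [0, 0, 0, 0, 0, 0]
R4 ← R4 − (1/2)·R2: [0, 0, 0, 0, 0, 0]
Echelon form has 2 nonzero rows, so rank(C) = 2.

2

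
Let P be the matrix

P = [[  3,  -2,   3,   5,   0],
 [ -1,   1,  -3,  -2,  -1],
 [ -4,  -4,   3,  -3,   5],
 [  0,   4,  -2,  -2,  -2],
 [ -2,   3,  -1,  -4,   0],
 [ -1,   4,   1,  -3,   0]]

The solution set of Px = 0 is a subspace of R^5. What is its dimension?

Row reduce to echelon form.
R2 ← R2 + (1/3)·R1: [0, 1/3, -2, -1/3, -1]
R3 ← R3 + (4/3)·R1: [0, -20/3, 7, 11/3, 5]
R5 ← R5 + (2/3)·R1: [0, 5/3, 1, -2/3, 0]
R6 ← R6 + (1/3)·R1: [0, 10/3, 2, -4/3, 0]
R3 ← R3 + (20)·R2: [0, 0, -33, -3, -15]
R4 ← R4 − (12)·R2: [0, 0, 22, 2, 10]
R5 ← R5 − (5)·R2: [0, 0, 11, 1, 5]
R6 ← R6 − (10)·R2: [0, 0, 22, 2, 10]
R4 ← R4 + (2/3)·R3: [0, 0, 0, 0, 0]
R5 ← R5 + (1/3)·R3: [0, 0, 0, 0, 0]
R6 ← R6 + (2/3)·R3: [0, 0, 0, 0, 0]
3 nonzero rows, so rank(P) = 3.
P has 5 columns; by rank–nullity, nullity = 5 − 3 = 2.

2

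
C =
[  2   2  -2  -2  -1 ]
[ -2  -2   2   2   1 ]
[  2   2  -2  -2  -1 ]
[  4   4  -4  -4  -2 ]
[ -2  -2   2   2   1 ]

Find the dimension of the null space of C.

4

Row reduce to echelon form.
R2 ← R2 + R1: [0, 0, 0, 0, 0]
R3 ← R3 − R1: [0, 0, 0, 0, 0]
R4 ← R4 − (2)·R1: [0, 0, 0, 0, 0]
R5 ← R5 + R1: [0, 0, 0, 0, 0]
1 nonzero row, so rank(C) = 1.
C has 5 columns; by rank–nullity, nullity = 5 − 1 = 4.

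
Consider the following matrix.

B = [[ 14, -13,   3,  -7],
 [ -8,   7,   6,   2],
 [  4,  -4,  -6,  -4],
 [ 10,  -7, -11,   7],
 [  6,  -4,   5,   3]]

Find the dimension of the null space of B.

0

Row reduce to echelon form.
R2 ← R2 + (4/7)·R1: [0, -3/7, 54/7, -2]
R3 ← R3 − (2/7)·R1: [0, -2/7, -48/7, -2]
R4 ← R4 − (5/7)·R1: [0, 16/7, -92/7, 12]
R5 ← R5 − (3/7)·R1: [0, 11/7, 26/7, 6]
R3 ← R3 − (2/3)·R2: [0, 0, -12, -2/3]
R4 ← R4 + (16/3)·R2: [0, 0, 28, 4/3]
R5 ← R5 + (11/3)·R2: [0, 0, 32, -4/3]
R4 ← R4 + (7/3)·R3: [0, 0, 0, -2/9]
R5 ← R5 + (8/3)·R3: [0, 0, 0, -28/9]
R5 ← R5 − (14)·R4: [0, 0, 0, 0]
4 nonzero rows, so rank(B) = 4.
B has 4 columns; by rank–nullity, nullity = 4 − 4 = 0.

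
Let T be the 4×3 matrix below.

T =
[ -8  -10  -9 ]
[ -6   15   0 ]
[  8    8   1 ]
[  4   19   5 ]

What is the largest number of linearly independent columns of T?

3

Row reduce to echelon form.
R2 ← R2 − (3/4)·R1: [0, 45/2, 27/4]
R3 ← R3 + R1: [0, -2, -8]
R4 ← R4 + (1/2)·R1: [0, 14, 1/2]
R3 ← R3 + (4/45)·R2: [0, 0, -37/5]
R4 ← R4 − (28/45)·R2: [0, 0, -37/10]
R4 ← R4 − (1/2)·R3: [0, 0, 0]
Echelon form has 3 nonzero rows, so rank(T) = 3.
The rank gives the maximum number of linearly independent columns: 3.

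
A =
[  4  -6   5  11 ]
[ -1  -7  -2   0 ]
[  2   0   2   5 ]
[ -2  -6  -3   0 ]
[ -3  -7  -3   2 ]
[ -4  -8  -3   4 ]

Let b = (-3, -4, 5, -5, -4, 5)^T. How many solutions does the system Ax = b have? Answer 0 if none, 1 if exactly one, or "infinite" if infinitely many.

Row reduce the augmented matrix [A | b].
R2 ← R2 + (1/4)·R1: [0, -17/2, -3/4, 11/4, -19/4]
R3 ← R3 − (1/2)·R1: [0, 3, -1/2, -1/2, 13/2]
R4 ← R4 + (1/2)·R1: [0, -9, -1/2, 11/2, -13/2]
R5 ← R5 + (3/4)·R1: [0, -23/2, 3/4, 41/4, -25/4]
R6 ← R6 + R1: [0, -14, 2, 15, 2]
R3 ← R3 + (6/17)·R2: [0, 0, -13/17, 8/17, 82/17]
R4 ← R4 − (18/17)·R2: [0, 0, 5/17, 44/17, -25/17]
R5 ← R5 − (23/17)·R2: [0, 0, 30/17, 111/17, 3/17]
R6 ← R6 − (28/17)·R2: [0, 0, 55/17, 178/17, 167/17]
R4 ← R4 + (5/13)·R3: [0, 0, 0, 36/13, 5/13]
R5 ← R5 + (30/13)·R3: [0, 0, 0, 99/13, 147/13]
R6 ← R6 + (55/13)·R3: [0, 0, 0, 162/13, 393/13]
R5 ← R5 − (11/4)·R4: [0, 0, 0, 0, 41/4]
R6 ← R6 − (9/2)·R4: [0, 0, 0, 0, 57/2]
R6 ← R6 − (114/41)·R5: [0, 0, 0, 0, 0]
The echelon form has 5 nonzero rows; the last pivot sits in the augmented column, so rank(A) = 4 but rank([A|b]) = 5.
Since the ranks differ, the system is inconsistent.
It has no solutions.

0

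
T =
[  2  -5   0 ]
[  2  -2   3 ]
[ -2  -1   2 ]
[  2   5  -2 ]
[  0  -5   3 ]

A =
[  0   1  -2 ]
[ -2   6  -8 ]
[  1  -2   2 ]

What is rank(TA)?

2

First compute TA:
[[ 10, -28,  36],
 [  7, -16,  18],
 [  4, -12,  16],
 [-12,  36, -48],
 [ 13, -36,  46]]
Now row reduce the product.
R2 ← R2 − (7/10)·R1: [0, 18/5, -36/5]
R3 ← R3 − (2/5)·R1: [0, -4/5, 8/5]
R4 ← R4 + (6/5)·R1: [0, 12/5, -24/5]
R5 ← R5 − (13/10)·R1: [0, 2/5, -4/5]
R3 ← R3 + (2/9)·R2: [0, 0, 0]
R4 ← R4 − (2/3)·R2: [0, 0, 0]
R5 ← R5 − (1/9)·R2: [0, 0, 0]
2 nonzero rows, so rank(TA) = 2.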